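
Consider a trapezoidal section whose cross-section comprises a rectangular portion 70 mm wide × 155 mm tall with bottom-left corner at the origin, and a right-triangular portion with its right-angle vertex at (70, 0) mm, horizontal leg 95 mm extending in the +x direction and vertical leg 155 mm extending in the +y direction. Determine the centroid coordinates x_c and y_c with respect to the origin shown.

Part | A | x̄ᵢ | ȳᵢ | A·x̄ᵢ | A·ȳᵢ
rectangular portion | 10850.00 | 35.00 | 77.50 | 379750.00 | 840875.00
triangular portion | 7362.50 | 101.67 | 51.67 | 748520.83 | 380395.83
Σ | 18212.50 |  |  | 1128270.83 | 1221270.83
x_c = 1128270.83 / 18212.50 = 61.95 mm
y_c = 1221270.83 / 18212.50 = 67.06 mm

x_c = 61.95 mm, y_c = 67.06 mm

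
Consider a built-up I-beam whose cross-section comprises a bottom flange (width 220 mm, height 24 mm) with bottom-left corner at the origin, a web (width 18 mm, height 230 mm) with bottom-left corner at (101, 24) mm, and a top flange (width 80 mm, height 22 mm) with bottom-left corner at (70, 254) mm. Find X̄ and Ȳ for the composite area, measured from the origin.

bottom flange: A = 220 × 24 = 5280.00, centroid at (110.00, 12.00).
web: A = 18 × 230 = 4140.00, centroid at (110.00, 139.00).
top flange: A = 80 × 22 = 1760.00, centroid at (110.00, 265.00).
ΣA = 11180.00 mm²
ΣAX̄ = (5280.00)(110.00) + (4140.00)(110.00) + (1760.00)(110.00) = 1229800.00 mm³
ΣAȲ = (5280.00)(12.00) + (4140.00)(139.00) + (1760.00)(265.00) = 1105220.00 mm³
X̄ = 1229800.00 / 11180.00 = 110.00 mm
Ȳ = 1105220.00 / 11180.00 = 98.86 mm

X̄ = 110.00 mm, Ȳ = 98.86 mm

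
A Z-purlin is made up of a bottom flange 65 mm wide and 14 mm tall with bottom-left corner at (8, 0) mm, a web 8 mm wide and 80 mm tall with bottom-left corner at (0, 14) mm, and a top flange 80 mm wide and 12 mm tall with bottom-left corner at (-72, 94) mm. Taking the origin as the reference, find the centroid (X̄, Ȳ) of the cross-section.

bottom flange: A = 65 × 14 = 910.00, centroid at (40.50, 7.00).
web: A = 8 × 80 = 640.00, centroid at (4.00, 54.00).
top flange: A = 80 × 12 = 960.00, centroid at (-32.00, 100.00).
ΣA = 2510.00 mm²
ΣAX̄ = (910.00)(40.50) + (640.00)(4.00) + (960.00)(-32.00) = 8695.00 mm³
ΣAȲ = (910.00)(7.00) + (640.00)(54.00) + (960.00)(100.00) = 136930.00 mm³
X̄ = 8695.00 / 2510.00 = 3.46 mm
Ȳ = 136930.00 / 2510.00 = 54.55 mm

X̄ = 3.46 mm, Ȳ = 54.55 mm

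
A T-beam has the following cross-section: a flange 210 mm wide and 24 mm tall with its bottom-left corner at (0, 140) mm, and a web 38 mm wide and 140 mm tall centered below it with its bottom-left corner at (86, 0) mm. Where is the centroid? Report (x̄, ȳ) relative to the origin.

web: A = 38 × 140 = 5320.00, centroid at (105.00, 70.00).
flange: A = 210 × 24 = 5040.00, centroid at (105.00, 152.00).
ΣA = 10360.00 mm², ΣAx̄ = 1087800.00 mm³, ΣAȳ = 1138480.00 mm³.
x̄ = 1087800.00/10360.00 = 105.00 mm; ȳ = 1138480.00/10360.00 = 109.89 mm.

x̄ = 105.00 mm, ȳ = 109.89 mm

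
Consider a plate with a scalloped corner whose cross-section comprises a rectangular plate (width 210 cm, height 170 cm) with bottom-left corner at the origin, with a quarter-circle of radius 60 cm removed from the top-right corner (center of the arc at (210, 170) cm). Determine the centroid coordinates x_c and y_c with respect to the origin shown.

plate: A = 210 × 170 = 35700.00, centroid at (105.00, 85.00).
removed quarter-circle: A = −¼π·60² = -2827.43, centroid at (184.54, 144.54).
ΣA = 32872.57 cm²
ΣAx_c = (35700.00)(105.00) + (-2827.43)(184.54) = 3226738.99 cm³
ΣAy_c = (35700.00)(85.00) + (-2827.43)(144.54) = 2625836.32 cm³
x_c = 3226738.99 / 32872.57 = 98.16 cm
y_c = 2625836.32 / 32872.57 = 79.88 cm

x_c = 98.16 cm, y_c = 79.88 cm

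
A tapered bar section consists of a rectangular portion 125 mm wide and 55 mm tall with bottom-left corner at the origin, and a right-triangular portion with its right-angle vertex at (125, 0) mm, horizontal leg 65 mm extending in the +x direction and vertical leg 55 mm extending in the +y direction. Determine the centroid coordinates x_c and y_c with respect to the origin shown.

rectangular portion: A = 125 × 55 = 6875.00, centroid at (62.50, 27.50).
triangular portion: A = ½·65·55 = 1787.50, centroid at (146.67, 18.33).
ΣA = 8662.50 mm²
ΣAx_c = (6875.00)(62.50) + (1787.50)(146.67) = 691854.17 mm³
ΣAy_c = (6875.00)(27.50) + (1787.50)(18.33) = 221833.33 mm³
x_c = 691854.17 / 8662.50 = 79.87 mm
y_c = 221833.33 / 8662.50 = 25.61 mm

x_c = 79.87 mm, y_c = 25.61 mm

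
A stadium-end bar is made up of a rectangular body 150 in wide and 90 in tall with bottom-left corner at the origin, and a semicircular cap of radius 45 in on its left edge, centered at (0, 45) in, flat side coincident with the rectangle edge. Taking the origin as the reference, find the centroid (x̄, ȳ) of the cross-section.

rectangular body: A = 150 × 90 = 13500.00, centroid at (75.00, 45.00).
semicircular end: A = ½π·45² = 3180.86, centroid at (-19.10, 45.00).
ΣA = 16680.86 in², ΣAx̄ = 951750.00 in³, ΣAȳ = 750638.82 in³.
x̄ = 951750.00/16680.86 = 57.06 in; ȳ = 750638.82/16680.86 = 45.00 in.

x̄ = 57.06 in, ȳ = 45.00 in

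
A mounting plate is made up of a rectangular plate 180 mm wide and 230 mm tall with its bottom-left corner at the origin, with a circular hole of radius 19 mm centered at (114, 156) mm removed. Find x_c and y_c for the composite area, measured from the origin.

x_c = 89.32 mm, y_c = 113.85 mm

plate: A = 180 × 230 = 41400.00, centroid at (90.00, 115.00).
hole: A = −π·19² = -1134.11, centroid at (114.00, 156.00).
ΣA = 40265.89 mm², ΣAx_c = 3596710.90 mm³, ΣAy_c = 4584078.07 mm³.
x_c = 3596710.90/40265.89 = 89.32 mm; y_c = 4584078.07/40265.89 = 113.85 mm.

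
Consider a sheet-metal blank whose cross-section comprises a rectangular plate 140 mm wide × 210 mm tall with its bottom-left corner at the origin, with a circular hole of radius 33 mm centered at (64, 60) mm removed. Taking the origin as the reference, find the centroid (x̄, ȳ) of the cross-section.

plate: A = 140 × 210 = 29400.00, centroid at (70.00, 105.00).
hole: A = −π·33² = -3421.19, centroid at (64.00, 60.00).
ΣA = 25978.81 mm², ΣAx̄ = 1839043.56 mm³, ΣAȳ = 2881728.34 mm³.
x̄ = 1839043.56/25978.81 = 70.79 mm; ȳ = 2881728.34/25978.81 = 110.93 mm.

x̄ = 70.79 mm, ȳ = 110.93 mm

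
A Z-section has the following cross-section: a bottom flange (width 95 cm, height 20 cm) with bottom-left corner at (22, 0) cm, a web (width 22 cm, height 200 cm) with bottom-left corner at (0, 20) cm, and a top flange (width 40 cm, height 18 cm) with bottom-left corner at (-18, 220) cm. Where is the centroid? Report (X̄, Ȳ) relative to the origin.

X̄ = 25.91 cm, Ȳ = 101.41 cm

bottom flange: A = 95 × 20 = 1900.00, centroid at (69.50, 10.00).
web: A = 22 × 200 = 4400.00, centroid at (11.00, 120.00).
top flange: A = 40 × 18 = 720.00, centroid at (2.00, 229.00).
ΣA = 7020.00 cm², ΣAX̄ = 181890.00 cm³, ΣAȲ = 711880.00 cm³.
X̄ = 181890.00/7020.00 = 25.91 cm; Ȳ = 711880.00/7020.00 = 101.41 cm.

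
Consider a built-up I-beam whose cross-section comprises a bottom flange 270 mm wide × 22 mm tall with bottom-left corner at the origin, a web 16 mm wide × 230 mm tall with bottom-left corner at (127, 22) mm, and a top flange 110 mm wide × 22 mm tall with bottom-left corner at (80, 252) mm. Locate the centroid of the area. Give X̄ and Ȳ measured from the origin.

bottom flange: A = 270 × 22 = 5940.00, centroid at (135.00, 11.00).
web: A = 16 × 230 = 3680.00, centroid at (135.00, 137.00).
top flange: A = 110 × 22 = 2420.00, centroid at (135.00, 263.00).
ΣA = 12040.00 mm², ΣAX̄ = 1625400.00 mm³, ΣAȲ = 1205960.00 mm³.
X̄ = 1625400.00/12040.00 = 135.00 mm; Ȳ = 1205960.00/12040.00 = 100.16 mm.

X̄ = 135.00 mm, Ȳ = 100.16 mm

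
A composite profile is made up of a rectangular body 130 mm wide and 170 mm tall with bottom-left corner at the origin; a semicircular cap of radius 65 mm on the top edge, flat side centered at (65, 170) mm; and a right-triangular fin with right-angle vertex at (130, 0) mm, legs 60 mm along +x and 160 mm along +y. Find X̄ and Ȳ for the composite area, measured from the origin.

Part | A | x̄ᵢ | ȳᵢ | A·x̄ᵢ | A·ȳᵢ
rectangular body | 22100.00 | 65.00 | 85.00 | 1436500.00 | 1878500.00
semicircular top | 6636.61 | 65.00 | 197.59 | 431379.94 | 1311307.80
triangular fin | 4800.00 | 150.00 | 53.33 | 720000.00 | 256000.00
Σ | 33536.61 |  |  | 2587879.94 | 3445807.80
X̄ = 2587879.94 / 33536.61 = 77.17 mm
Ȳ = 3445807.80 / 33536.61 = 102.75 mm

X̄ = 77.17 mm, Ȳ = 102.75 mm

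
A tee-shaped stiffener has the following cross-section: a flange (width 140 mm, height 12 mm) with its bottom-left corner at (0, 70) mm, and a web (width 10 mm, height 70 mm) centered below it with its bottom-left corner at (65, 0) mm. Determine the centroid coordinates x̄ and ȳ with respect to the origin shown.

web: A = 10 × 70 = 700.00, centroid at (70.00, 35.00).
flange: A = 140 × 12 = 1680.00, centroid at (70.00, 76.00).
ΣA = 2380.00 mm²
ΣAx̄ = (700.00)(70.00) + (1680.00)(70.00) = 166600.00 mm³
ΣAȳ = (700.00)(35.00) + (1680.00)(76.00) = 152180.00 mm³
x̄ = 166600.00 / 2380.00 = 70.00 mm
ȳ = 152180.00 / 2380.00 = 63.94 mm

x̄ = 70.00 mm, ȳ = 63.94 mm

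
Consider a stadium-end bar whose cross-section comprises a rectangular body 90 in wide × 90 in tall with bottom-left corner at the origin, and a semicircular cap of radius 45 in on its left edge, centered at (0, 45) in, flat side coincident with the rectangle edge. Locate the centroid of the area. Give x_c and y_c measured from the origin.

x_c = 26.93 in, y_c = 45.00 in

rectangular body: A = 90 × 90 = 8100.00, centroid at (45.00, 45.00).
semicircular end: A = ½π·45² = 3180.86, centroid at (-19.10, 45.00).
ΣA = 11280.86 in², ΣAx_c = 303750.00 in³, ΣAy_c = 507638.82 in³.
x_c = 303750.00/11280.86 = 26.93 in; y_c = 507638.82/11280.86 = 45.00 in.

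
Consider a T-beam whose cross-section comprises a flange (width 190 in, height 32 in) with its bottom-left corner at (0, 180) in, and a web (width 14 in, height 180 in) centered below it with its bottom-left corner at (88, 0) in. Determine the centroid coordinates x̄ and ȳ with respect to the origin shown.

x̄ = 95.00 in, ȳ = 164.94 in

web: A = 14 × 180 = 2520.00, centroid at (95.00, 90.00).
flange: A = 190 × 32 = 6080.00, centroid at (95.00, 196.00).
ΣA = 8600.00 in², ΣAx̄ = 817000.00 in³, ΣAȳ = 1418480.00 in³.
x̄ = 817000.00/8600.00 = 95.00 in; ȳ = 1418480.00/8600.00 = 164.94 in.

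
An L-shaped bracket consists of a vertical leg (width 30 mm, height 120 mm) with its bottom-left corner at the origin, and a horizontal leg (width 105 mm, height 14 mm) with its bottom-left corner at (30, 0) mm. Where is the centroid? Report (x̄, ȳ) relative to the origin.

vertical leg: A = 30 × 120 = 3600.00, centroid at (15.00, 60.00).
horizontal leg: A = 105 × 14 = 1470.00, centroid at (82.50, 7.00).
ΣA = 5070.00 mm², ΣAx̄ = 175275.00 mm³, ΣAȳ = 226290.00 mm³.
x̄ = 175275.00/5070.00 = 34.57 mm; ȳ = 226290.00/5070.00 = 44.63 mm.

x̄ = 34.57 mm, ȳ = 44.63 mm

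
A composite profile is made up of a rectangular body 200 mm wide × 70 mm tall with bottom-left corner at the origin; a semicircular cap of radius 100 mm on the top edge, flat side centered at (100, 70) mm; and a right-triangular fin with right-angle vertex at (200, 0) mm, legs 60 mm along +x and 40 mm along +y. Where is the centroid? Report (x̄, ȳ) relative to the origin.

rectangular body: A = 200 × 70 = 14000.00, centroid at (100.00, 35.00).
semicircular top: A = ½π·100² = 15707.96, centroid at (100.00, 112.44).
triangular fin: A = ½·60·40 = 1200.00, centroid at (220.00, 13.33).
ΣA = 30907.96 mm², ΣAx̄ = 3234796.33 mm³, ΣAȳ = 2272224.10 mm³.
x̄ = 3234796.33/30907.96 = 104.66 mm; ȳ = 2272224.10/30907.96 = 73.52 mm.

x̄ = 104.66 mm, ȳ = 73.52 mm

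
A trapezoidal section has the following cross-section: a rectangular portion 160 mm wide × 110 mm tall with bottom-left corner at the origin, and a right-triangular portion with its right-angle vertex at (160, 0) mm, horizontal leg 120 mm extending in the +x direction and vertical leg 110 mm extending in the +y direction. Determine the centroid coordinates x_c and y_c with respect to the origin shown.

rectangular portion: A = 160 × 110 = 17600.00, centroid at (80.00, 55.00).
triangular portion: A = ½·120·110 = 6600.00, centroid at (200.00, 36.67).
ΣA = 24200.00 mm²
ΣAx_c = (17600.00)(80.00) + (6600.00)(200.00) = 2728000.00 mm³
ΣAy_c = (17600.00)(55.00) + (6600.00)(36.67) = 1210000.00 mm³
x_c = 2728000.00 / 24200.00 = 112.73 mm
y_c = 1210000.00 / 24200.00 = 50.00 mm

x_c = 112.73 mm, y_c = 50.00 mm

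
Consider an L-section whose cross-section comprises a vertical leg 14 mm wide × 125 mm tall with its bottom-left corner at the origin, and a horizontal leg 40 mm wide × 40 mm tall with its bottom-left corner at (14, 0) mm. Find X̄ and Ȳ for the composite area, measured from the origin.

vertical leg: A = 14 × 125 = 1750.00, centroid at (7.00, 62.50).
horizontal leg: A = 40 × 40 = 1600.00, centroid at (34.00, 20.00).
ΣA = 3350.00 mm²
ΣAX̄ = (1750.00)(7.00) + (1600.00)(34.00) = 66650.00 mm³
ΣAȲ = (1750.00)(62.50) + (1600.00)(20.00) = 141375.00 mm³
X̄ = 66650.00 / 3350.00 = 19.90 mm
Ȳ = 141375.00 / 3350.00 = 42.20 mm

X̄ = 19.90 mm, Ȳ = 42.20 mm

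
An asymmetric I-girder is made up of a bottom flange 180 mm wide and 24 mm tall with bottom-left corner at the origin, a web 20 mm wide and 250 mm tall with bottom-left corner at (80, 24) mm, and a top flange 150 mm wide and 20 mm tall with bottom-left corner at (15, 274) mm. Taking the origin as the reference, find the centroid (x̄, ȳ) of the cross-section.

bottom flange: A = 180 × 24 = 4320.00, centroid at (90.00, 12.00).
web: A = 20 × 250 = 5000.00, centroid at (90.00, 149.00).
top flange: A = 150 × 20 = 3000.00, centroid at (90.00, 284.00).
ΣA = 12320.00 mm²
ΣAx̄ = (4320.00)(90.00) + (5000.00)(90.00) + (3000.00)(90.00) = 1108800.00 mm³
ΣAȳ = (4320.00)(12.00) + (5000.00)(149.00) + (3000.00)(284.00) = 1648840.00 mm³
x̄ = 1108800.00 / 12320.00 = 90.00 mm
ȳ = 1648840.00 / 12320.00 = 133.83 mm

x̄ = 90.00 mm, ȳ = 133.83 mm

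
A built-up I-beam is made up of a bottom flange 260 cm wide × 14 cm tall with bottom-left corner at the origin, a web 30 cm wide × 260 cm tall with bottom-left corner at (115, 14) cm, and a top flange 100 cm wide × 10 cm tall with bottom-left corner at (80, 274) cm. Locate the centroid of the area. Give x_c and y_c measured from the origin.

x_c = 130.00 cm, y_c = 114.77 cm

Part | A | x̄ᵢ | ȳᵢ | A·x̄ᵢ | A·ȳᵢ
bottom flange | 3640.00 | 130.00 | 7.00 | 473200.00 | 25480.00
web | 7800.00 | 130.00 | 144.00 | 1014000.00 | 1123200.00
top flange | 1000.00 | 130.00 | 279.00 | 130000.00 | 279000.00
Σ | 12440.00 |  |  | 1617200.00 | 1427680.00
x_c = 1617200.00 / 12440.00 = 130.00 cm
y_c = 1427680.00 / 12440.00 = 114.77 cm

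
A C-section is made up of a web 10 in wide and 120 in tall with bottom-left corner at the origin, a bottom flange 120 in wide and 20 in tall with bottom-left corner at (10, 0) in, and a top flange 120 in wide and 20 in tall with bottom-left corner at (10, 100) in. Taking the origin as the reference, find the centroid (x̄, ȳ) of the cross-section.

x̄ = 57.00 in, ȳ = 60.00 in

web: A = 10 × 120 = 1200.00, centroid at (5.00, 60.00).
bottom flange: A = 120 × 20 = 2400.00, centroid at (70.00, 10.00).
top flange: A = 120 × 20 = 2400.00, centroid at (70.00, 110.00).
ΣA = 6000.00 in², ΣAx̄ = 342000.00 in³, ΣAȳ = 360000.00 in³.
x̄ = 342000.00/6000.00 = 57.00 in; ȳ = 360000.00/6000.00 = 60.00 in.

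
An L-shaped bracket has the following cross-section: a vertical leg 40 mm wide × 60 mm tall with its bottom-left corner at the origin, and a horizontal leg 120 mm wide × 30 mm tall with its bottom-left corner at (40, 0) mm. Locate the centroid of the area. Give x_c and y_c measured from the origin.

x_c = 68.00 mm, y_c = 21.00 mm

Part | A | x̄ᵢ | ȳᵢ | A·x̄ᵢ | A·ȳᵢ
vertical leg | 2400.00 | 20.00 | 30.00 | 48000.00 | 72000.00
horizontal leg | 3600.00 | 100.00 | 15.00 | 360000.00 | 54000.00
Σ | 6000.00 |  |  | 408000.00 | 126000.00
x_c = 408000.00 / 6000.00 = 68.00 mm
y_c = 126000.00 / 6000.00 = 21.00 mm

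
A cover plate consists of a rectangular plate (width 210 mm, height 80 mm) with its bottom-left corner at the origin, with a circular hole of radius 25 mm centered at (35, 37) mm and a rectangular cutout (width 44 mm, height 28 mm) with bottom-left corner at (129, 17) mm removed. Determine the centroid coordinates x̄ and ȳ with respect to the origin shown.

x̄ = 110.94 mm, ȳ = 41.25 mm

plate: A = 210 × 80 = 16800.00, centroid at (105.00, 40.00).
hole 1: A = −π·25² = -1963.50, centroid at (35.00, 37.00).
hole 2: A = −(44 × 28) = -1232.00, centroid at (151.00, 31.00).
ΣA = 13604.50 mm², ΣAx̄ = 1509245.66 mm³, ΣAȳ = 561158.67 mm³.
x̄ = 1509245.66/13604.50 = 110.94 mm; ȳ = 561158.67/13604.50 = 41.25 mm.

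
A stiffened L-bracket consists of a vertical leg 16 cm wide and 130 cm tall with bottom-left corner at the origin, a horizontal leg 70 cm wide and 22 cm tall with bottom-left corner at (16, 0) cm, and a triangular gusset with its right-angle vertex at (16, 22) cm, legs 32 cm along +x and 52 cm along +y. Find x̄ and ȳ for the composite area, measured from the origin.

x̄ = 26.36 cm, ȳ = 41.52 cm

vertical leg: A = 16 × 130 = 2080.00, centroid at (8.00, 65.00).
horizontal leg: A = 70 × 22 = 1540.00, centroid at (51.00, 11.00).
gusset: A = ½·32·52 = 832.00, centroid at (26.67, 39.33).
ΣA = 4452.00 cm²
ΣAx̄ = (2080.00)(8.00) + (1540.00)(51.00) + (832.00)(26.67) = 117366.67 cm³
ΣAȳ = (2080.00)(65.00) + (1540.00)(11.00) + (832.00)(39.33) = 184865.33 cm³
x̄ = 117366.67 / 4452.00 = 26.36 cm
ȳ = 184865.33 / 4452.00 = 41.52 cm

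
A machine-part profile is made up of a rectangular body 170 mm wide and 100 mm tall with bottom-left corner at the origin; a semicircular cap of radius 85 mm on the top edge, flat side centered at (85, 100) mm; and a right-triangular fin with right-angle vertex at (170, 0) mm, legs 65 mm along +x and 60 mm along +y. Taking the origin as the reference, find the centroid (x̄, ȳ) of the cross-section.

x̄ = 91.86 mm, ȳ = 80.31 mm

rectangular body: A = 170 × 100 = 17000.00, centroid at (85.00, 50.00).
semicircular top: A = ½π·85² = 11349.00, centroid at (85.00, 136.08).
triangular fin: A = ½·65·60 = 1950.00, centroid at (191.67, 20.00).
ΣA = 30299.00 mm²
ΣAx̄ = (17000.00)(85.00) + (11349.00)(85.00) + (1950.00)(191.67) = 2783415.29 mm³
ΣAȳ = (17000.00)(50.00) + (11349.00)(136.08) + (1950.00)(20.00) = 2433317.01 mm³
x̄ = 2783415.29 / 30299.00 = 91.86 mm
ȳ = 2433317.01 / 30299.00 = 80.31 mm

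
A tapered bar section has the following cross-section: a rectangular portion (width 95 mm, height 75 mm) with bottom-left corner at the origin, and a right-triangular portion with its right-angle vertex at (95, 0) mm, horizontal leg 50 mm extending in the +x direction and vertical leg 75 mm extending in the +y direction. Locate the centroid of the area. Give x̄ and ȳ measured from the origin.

rectangular portion: A = 95 × 75 = 7125.00, centroid at (47.50, 37.50).
triangular portion: A = ½·50·75 = 1875.00, centroid at (111.67, 25.00).
ΣA = 9000.00 mm², ΣAx̄ = 547812.50 mm³, ΣAȳ = 314062.50 mm³.
x̄ = 547812.50/9000.00 = 60.87 mm; ȳ = 314062.50/9000.00 = 34.90 mm.

x̄ = 60.87 mm, ȳ = 34.90 mm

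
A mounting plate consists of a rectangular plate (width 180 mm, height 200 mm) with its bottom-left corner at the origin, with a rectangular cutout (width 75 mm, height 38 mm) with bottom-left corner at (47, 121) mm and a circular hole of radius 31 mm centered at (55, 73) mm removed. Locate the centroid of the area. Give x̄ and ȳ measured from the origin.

x̄ = 94.03 mm, ȳ = 98.92 mm

plate: A = 180 × 200 = 36000.00, centroid at (90.00, 100.00).
hole 1: A = −(75 × 38) = -2850.00, centroid at (84.50, 140.00).
hole 2: A = −π·31² = -3019.07, centroid at (55.00, 73.00).
ΣA = 30130.93 mm²
ΣAx̄ = (36000.00)(90.00) + (-2850.00)(84.50) + (-3019.07)(55.00) = 2833126.12 mm³
ΣAȳ = (36000.00)(100.00) + (-2850.00)(140.00) + (-3019.07)(73.00) = 2980607.85 mm³
x̄ = 2833126.12 / 30130.93 = 94.03 mm
ȳ = 2980607.85 / 30130.93 = 98.92 mm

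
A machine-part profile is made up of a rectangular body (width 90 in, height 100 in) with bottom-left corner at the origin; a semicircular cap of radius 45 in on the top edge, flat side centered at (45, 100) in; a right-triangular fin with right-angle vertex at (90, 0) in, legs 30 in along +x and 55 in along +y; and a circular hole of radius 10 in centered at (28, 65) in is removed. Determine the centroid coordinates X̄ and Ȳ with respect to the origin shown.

X̄ = 49.00 in, Ȳ = 64.89 in

Part | A | x̄ᵢ | ȳᵢ | A·x̄ᵢ | A·ȳᵢ
rectangular body | 9000.00 | 45.00 | 50.00 | 405000.00 | 450000.00
semicircular top | 3180.86 | 45.00 | 119.10 | 143138.82 | 378836.26
triangular fin | 825.00 | 100.00 | 18.33 | 82500.00 | 15125.00
hole | -314.16 | 28.00 | 65.00 | -8796.46 | -20420.35
Σ | 12691.70 |  |  | 621842.36 | 823540.90
X̄ = 621842.36 / 12691.70 = 49.00 in
Ȳ = 823540.90 / 12691.70 = 64.89 in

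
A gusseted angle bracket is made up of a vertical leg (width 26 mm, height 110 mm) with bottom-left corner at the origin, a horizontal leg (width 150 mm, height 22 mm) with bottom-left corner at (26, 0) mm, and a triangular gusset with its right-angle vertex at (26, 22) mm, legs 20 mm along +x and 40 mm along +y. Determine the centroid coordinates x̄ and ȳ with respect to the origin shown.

vertical leg: A = 26 × 110 = 2860.00, centroid at (13.00, 55.00).
horizontal leg: A = 150 × 22 = 3300.00, centroid at (101.00, 11.00).
gusset: A = ½·20·40 = 400.00, centroid at (32.67, 35.33).
ΣA = 6560.00 mm²
ΣAx̄ = (2860.00)(13.00) + (3300.00)(101.00) + (400.00)(32.67) = 383546.67 mm³
ΣAȳ = (2860.00)(55.00) + (3300.00)(11.00) + (400.00)(35.33) = 207733.33 mm³
x̄ = 383546.67 / 6560.00 = 58.47 mm
ȳ = 207733.33 / 6560.00 = 31.67 mm

x̄ = 58.47 mm, ȳ = 31.67 mm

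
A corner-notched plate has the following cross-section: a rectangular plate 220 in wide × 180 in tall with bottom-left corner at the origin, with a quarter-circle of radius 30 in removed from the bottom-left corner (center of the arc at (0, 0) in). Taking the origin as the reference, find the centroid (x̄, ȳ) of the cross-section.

x̄ = 111.77 in, ȳ = 91.40 in

plate: A = 220 × 180 = 39600.00, centroid at (110.00, 90.00).
removed quarter-circle: A = −¼π·30² = -706.86, centroid at (12.73, 12.73).
ΣA = 38893.14 in², ΣAx̄ = 4347000.00 in³, ΣAȳ = 3555000.00 in³.
x̄ = 4347000.00/38893.14 = 111.77 in; ȳ = 3555000.00/38893.14 = 91.40 in.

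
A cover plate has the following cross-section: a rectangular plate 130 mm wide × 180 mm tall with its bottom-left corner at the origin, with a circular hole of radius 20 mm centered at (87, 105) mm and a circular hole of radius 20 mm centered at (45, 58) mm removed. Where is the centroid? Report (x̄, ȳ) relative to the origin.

Part | A | x̄ᵢ | ȳᵢ | A·x̄ᵢ | A·ȳᵢ
plate | 23400.00 | 65.00 | 90.00 | 1521000.00 | 2106000.00
hole 1 | -1256.64 | 87.00 | 105.00 | -109327.42 | -131946.89
hole 2 | -1256.64 | 45.00 | 58.00 | -56548.67 | -72884.95
Σ | 20886.73 |  |  | 1355123.91 | 1901168.16
x̄ = 1355123.91 / 20886.73 = 64.88 mm
ȳ = 1901168.16 / 20886.73 = 91.02 mm

x̄ = 64.88 mm, ȳ = 91.02 mm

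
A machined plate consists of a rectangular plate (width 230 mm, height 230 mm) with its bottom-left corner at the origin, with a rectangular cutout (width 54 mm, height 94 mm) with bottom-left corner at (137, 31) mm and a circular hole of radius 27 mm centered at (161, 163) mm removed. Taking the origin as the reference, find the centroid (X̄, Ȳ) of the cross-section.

Part | A | x̄ᵢ | ȳᵢ | A·x̄ᵢ | A·ȳᵢ
plate | 52900.00 | 115.00 | 115.00 | 6083500.00 | 6083500.00
hole 1 | -5076.00 | 164.00 | 78.00 | -832464.00 | -395928.00
hole 2 | -2290.22 | 161.00 | 163.00 | -368725.59 | -373306.03
Σ | 45533.78 |  |  | 4882310.41 | 5314265.97
X̄ = 4882310.41 / 45533.78 = 107.22 mm
Ȳ = 5314265.97 / 45533.78 = 116.71 mm

X̄ = 107.22 mm, Ȳ = 116.71 mm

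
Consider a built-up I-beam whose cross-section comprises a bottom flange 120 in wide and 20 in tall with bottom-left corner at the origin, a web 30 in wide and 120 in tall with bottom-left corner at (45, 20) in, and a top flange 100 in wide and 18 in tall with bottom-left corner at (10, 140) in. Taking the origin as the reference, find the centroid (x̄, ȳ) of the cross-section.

x̄ = 60.00 in, ȳ = 74.38 in

bottom flange: A = 120 × 20 = 2400.00, centroid at (60.00, 10.00).
web: A = 30 × 120 = 3600.00, centroid at (60.00, 80.00).
top flange: A = 100 × 18 = 1800.00, centroid at (60.00, 149.00).
ΣA = 7800.00 in²
ΣAx̄ = (2400.00)(60.00) + (3600.00)(60.00) + (1800.00)(60.00) = 468000.00 in³
ΣAȳ = (2400.00)(10.00) + (3600.00)(80.00) + (1800.00)(149.00) = 580200.00 in³
x̄ = 468000.00 / 7800.00 = 60.00 in
ȳ = 580200.00 / 7800.00 = 74.38 in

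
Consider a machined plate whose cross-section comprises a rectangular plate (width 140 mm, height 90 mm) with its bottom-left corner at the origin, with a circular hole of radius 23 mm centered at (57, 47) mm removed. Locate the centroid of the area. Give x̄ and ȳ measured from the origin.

x̄ = 71.98 mm, ȳ = 44.70 mm

plate: A = 140 × 90 = 12600.00, centroid at (70.00, 45.00).
hole: A = −π·23² = -1661.90, centroid at (57.00, 47.00).
ΣA = 10938.10 mm², ΣAx̄ = 787271.56 mm³, ΣAȳ = 488890.58 mm³.
x̄ = 787271.56/10938.10 = 71.98 mm; ȳ = 488890.58/10938.10 = 44.70 mm.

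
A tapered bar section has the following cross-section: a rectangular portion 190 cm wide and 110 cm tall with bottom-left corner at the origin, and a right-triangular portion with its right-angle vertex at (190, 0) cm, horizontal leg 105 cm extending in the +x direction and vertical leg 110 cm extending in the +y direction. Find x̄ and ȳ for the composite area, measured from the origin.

Part | A | x̄ᵢ | ȳᵢ | A·x̄ᵢ | A·ȳᵢ
rectangular portion | 20900.00 | 95.00 | 55.00 | 1985500.00 | 1149500.00
triangular portion | 5775.00 | 225.00 | 36.67 | 1299375.00 | 211750.00
Σ | 26675.00 |  |  | 3284875.00 | 1361250.00
x̄ = 3284875.00 / 26675.00 = 123.14 cm
ȳ = 1361250.00 / 26675.00 = 51.03 cm

x̄ = 123.14 cm, ȳ = 51.03 cm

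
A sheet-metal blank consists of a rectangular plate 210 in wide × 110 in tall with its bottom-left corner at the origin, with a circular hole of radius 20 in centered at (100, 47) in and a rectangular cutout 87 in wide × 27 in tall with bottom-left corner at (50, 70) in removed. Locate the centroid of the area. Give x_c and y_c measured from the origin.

x_c = 106.71 in, y_c = 52.08 in

Part | A | x̄ᵢ | ȳᵢ | A·x̄ᵢ | A·ȳᵢ
plate | 23100.00 | 105.00 | 55.00 | 2425500.00 | 1270500.00
hole 1 | -1256.64 | 100.00 | 47.00 | -125663.71 | -59061.94
hole 2 | -2349.00 | 93.50 | 83.50 | -219631.50 | -196141.50
Σ | 19494.36 |  |  | 2080204.79 | 1015296.56
x_c = 2080204.79 / 19494.36 = 106.71 in
y_c = 1015296.56 / 19494.36 = 52.08 in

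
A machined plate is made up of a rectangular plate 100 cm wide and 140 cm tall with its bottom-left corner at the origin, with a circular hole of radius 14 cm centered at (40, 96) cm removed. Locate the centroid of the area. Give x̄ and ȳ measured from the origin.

x̄ = 50.46 cm, ȳ = 68.80 cm

Part | A | x̄ᵢ | ȳᵢ | A·x̄ᵢ | A·ȳᵢ
plate | 14000.00 | 50.00 | 70.00 | 700000.00 | 980000.00
hole | -615.75 | 40.00 | 96.00 | -24630.09 | -59112.21
Σ | 13384.25 |  |  | 675369.91 | 920887.79
x̄ = 675369.91 / 13384.25 = 50.46 cm
ȳ = 920887.79 / 13384.25 = 68.80 cm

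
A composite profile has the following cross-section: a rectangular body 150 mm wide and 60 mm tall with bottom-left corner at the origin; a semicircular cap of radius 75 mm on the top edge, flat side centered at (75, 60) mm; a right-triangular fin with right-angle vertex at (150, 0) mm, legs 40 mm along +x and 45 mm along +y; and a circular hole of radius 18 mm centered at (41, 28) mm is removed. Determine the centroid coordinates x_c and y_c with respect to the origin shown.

rectangular body: A = 150 × 60 = 9000.00, centroid at (75.00, 30.00).
semicircular top: A = ½π·75² = 8835.73, centroid at (75.00, 91.83).
triangular fin: A = ½·40·45 = 900.00, centroid at (163.33, 15.00).
hole: A = −π·18² = -1017.88, centroid at (41.00, 28.00).
ΣA = 17717.85 mm²
ΣAx_c = (9000.00)(75.00) + (8835.73)(75.00) + (900.00)(163.33) + (-1017.88)(41.00) = 1442946.78 mm³
ΣAy_c = (9000.00)(30.00) + (8835.73)(91.83) + (900.00)(15.00) + (-1017.88)(28.00) = 1066393.23 mm³
x_c = 1442946.78 / 17717.85 = 81.44 mm
y_c = 1066393.23 / 17717.85 = 60.19 mm

x_c = 81.44 mm, y_c = 60.19 mm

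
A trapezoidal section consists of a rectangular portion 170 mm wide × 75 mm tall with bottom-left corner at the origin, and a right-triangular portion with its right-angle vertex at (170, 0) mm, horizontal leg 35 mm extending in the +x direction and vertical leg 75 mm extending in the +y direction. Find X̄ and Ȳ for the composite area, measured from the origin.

Part | A | x̄ᵢ | ȳᵢ | A·x̄ᵢ | A·ȳᵢ
rectangular portion | 12750.00 | 85.00 | 37.50 | 1083750.00 | 478125.00
triangular portion | 1312.50 | 181.67 | 25.00 | 238437.50 | 32812.50
Σ | 14062.50 |  |  | 1322187.50 | 510937.50
X̄ = 1322187.50 / 14062.50 = 94.02 mm
Ȳ = 510937.50 / 14062.50 = 36.33 mm

X̄ = 94.02 mm, Ȳ = 36.33 mm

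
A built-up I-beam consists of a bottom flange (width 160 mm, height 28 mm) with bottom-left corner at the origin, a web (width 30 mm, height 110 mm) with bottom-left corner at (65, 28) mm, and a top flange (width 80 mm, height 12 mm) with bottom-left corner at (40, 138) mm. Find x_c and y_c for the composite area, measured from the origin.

x_c = 80.00 mm, y_c = 54.33 mm

Part | A | x̄ᵢ | ȳᵢ | A·x̄ᵢ | A·ȳᵢ
bottom flange | 4480.00 | 80.00 | 14.00 | 358400.00 | 62720.00
web | 3300.00 | 80.00 | 83.00 | 264000.00 | 273900.00
top flange | 960.00 | 80.00 | 144.00 | 76800.00 | 138240.00
Σ | 8740.00 |  |  | 699200.00 | 474860.00
x_c = 699200.00 / 8740.00 = 80.00 mm
y_c = 474860.00 / 8740.00 = 54.33 mm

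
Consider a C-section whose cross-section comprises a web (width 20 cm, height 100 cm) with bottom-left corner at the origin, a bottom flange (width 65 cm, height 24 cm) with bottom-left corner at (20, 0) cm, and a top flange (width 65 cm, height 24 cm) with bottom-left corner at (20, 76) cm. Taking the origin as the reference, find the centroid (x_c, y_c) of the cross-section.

x_c = 35.90 cm, y_c = 50.00 cm

Part | A | x̄ᵢ | ȳᵢ | A·x̄ᵢ | A·ȳᵢ
web | 2000.00 | 10.00 | 50.00 | 20000.00 | 100000.00
bottom flange | 1560.00 | 52.50 | 12.00 | 81900.00 | 18720.00
top flange | 1560.00 | 52.50 | 88.00 | 81900.00 | 137280.00
Σ | 5120.00 |  |  | 183800.00 | 256000.00
x_c = 183800.00 / 5120.00 = 35.90 cm
y_c = 256000.00 / 5120.00 = 50.00 cm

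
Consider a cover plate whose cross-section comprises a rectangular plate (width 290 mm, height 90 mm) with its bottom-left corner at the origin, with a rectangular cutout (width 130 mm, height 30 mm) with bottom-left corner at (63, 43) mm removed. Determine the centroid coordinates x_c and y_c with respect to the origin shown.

Part | A | x̄ᵢ | ȳᵢ | A·x̄ᵢ | A·ȳᵢ
plate | 26100.00 | 145.00 | 45.00 | 3784500.00 | 1174500.00
hole | -3900.00 | 128.00 | 58.00 | -499200.00 | -226200.00
Σ | 22200.00 |  |  | 3285300.00 | 948300.00
x_c = 3285300.00 / 22200.00 = 147.99 mm
y_c = 948300.00 / 22200.00 = 42.72 mm

x_c = 147.99 mm, y_c = 42.72 mm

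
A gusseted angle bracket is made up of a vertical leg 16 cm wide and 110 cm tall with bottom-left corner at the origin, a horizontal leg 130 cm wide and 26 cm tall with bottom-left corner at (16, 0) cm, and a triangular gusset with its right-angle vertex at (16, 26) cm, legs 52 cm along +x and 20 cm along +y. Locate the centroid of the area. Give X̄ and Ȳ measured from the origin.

Part | A | x̄ᵢ | ȳᵢ | A·x̄ᵢ | A·ȳᵢ
vertical leg | 1760.00 | 8.00 | 55.00 | 14080.00 | 96800.00
horizontal leg | 3380.00 | 81.00 | 13.00 | 273780.00 | 43940.00
gusset | 520.00 | 33.33 | 32.67 | 17333.33 | 16986.67
Σ | 5660.00 |  |  | 305193.33 | 157726.67
X̄ = 305193.33 / 5660.00 = 53.92 cm
Ȳ = 157726.67 / 5660.00 = 27.87 cm

X̄ = 53.92 cm, Ȳ = 27.87 cm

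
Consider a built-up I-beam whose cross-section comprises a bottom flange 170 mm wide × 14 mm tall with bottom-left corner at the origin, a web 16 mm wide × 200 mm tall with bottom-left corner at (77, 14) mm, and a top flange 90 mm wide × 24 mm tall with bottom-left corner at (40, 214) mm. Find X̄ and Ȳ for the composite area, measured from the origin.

X̄ = 85.00 mm, Ȳ = 112.35 mm

bottom flange: A = 170 × 14 = 2380.00, centroid at (85.00, 7.00).
web: A = 16 × 200 = 3200.00, centroid at (85.00, 114.00).
top flange: A = 90 × 24 = 2160.00, centroid at (85.00, 226.00).
ΣA = 7740.00 mm²
ΣAX̄ = (2380.00)(85.00) + (3200.00)(85.00) + (2160.00)(85.00) = 657900.00 mm³
ΣAȲ = (2380.00)(7.00) + (3200.00)(114.00) + (2160.00)(226.00) = 869620.00 mm³
X̄ = 657900.00 / 7740.00 = 85.00 mm
Ȳ = 869620.00 / 7740.00 = 112.35 mm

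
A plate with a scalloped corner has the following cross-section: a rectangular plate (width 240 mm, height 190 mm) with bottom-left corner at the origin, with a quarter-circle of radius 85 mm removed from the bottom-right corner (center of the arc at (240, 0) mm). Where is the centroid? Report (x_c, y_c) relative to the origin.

x_c = 108.07 mm, y_c = 103.37 mm

plate: A = 240 × 190 = 45600.00, centroid at (120.00, 95.00).
removed quarter-circle: A = −¼π·85² = -5674.50, centroid at (203.92, 36.08).
ΣA = 39925.50 mm²
ΣAx_c = (45600.00)(120.00) + (-5674.50)(203.92) = 4314827.92 mm³
ΣAy_c = (45600.00)(95.00) + (-5674.50)(36.08) = 4127291.67 mm³
x_c = 4314827.92 / 39925.50 = 108.07 mm
y_c = 4127291.67 / 39925.50 = 103.37 mm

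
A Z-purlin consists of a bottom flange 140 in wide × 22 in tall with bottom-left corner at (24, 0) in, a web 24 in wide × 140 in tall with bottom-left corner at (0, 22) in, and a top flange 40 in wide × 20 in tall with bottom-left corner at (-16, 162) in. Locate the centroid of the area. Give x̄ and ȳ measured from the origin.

x̄ = 46.00 in, ȳ = 66.38 in

Part | A | x̄ᵢ | ȳᵢ | A·x̄ᵢ | A·ȳᵢ
bottom flange | 3080.00 | 94.00 | 11.00 | 289520.00 | 33880.00
web | 3360.00 | 12.00 | 92.00 | 40320.00 | 309120.00
top flange | 800.00 | 4.00 | 172.00 | 3200.00 | 137600.00
Σ | 7240.00 |  |  | 333040.00 | 480600.00
x̄ = 333040.00 / 7240.00 = 46.00 in
ȳ = 480600.00 / 7240.00 = 66.38 in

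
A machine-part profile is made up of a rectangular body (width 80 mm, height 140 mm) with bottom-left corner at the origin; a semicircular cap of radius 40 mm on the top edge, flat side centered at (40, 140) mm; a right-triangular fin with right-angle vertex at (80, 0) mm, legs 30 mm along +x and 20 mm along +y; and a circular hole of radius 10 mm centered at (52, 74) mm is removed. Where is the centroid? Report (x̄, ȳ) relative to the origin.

x̄ = 40.82 mm, ȳ = 84.48 mm

rectangular body: A = 80 × 140 = 11200.00, centroid at (40.00, 70.00).
semicircular top: A = ½π·40² = 2513.27, centroid at (40.00, 156.98).
triangular fin: A = ½·30·20 = 300.00, centroid at (90.00, 6.67).
hole: A = −π·10² = -314.16, centroid at (52.00, 74.00).
ΣA = 13699.11 mm²
ΣAx̄ = (11200.00)(40.00) + (2513.27)(40.00) + (300.00)(90.00) + (-314.16)(52.00) = 559194.68 mm³
ΣAȳ = (11200.00)(70.00) + (2513.27)(156.98) + (300.00)(6.67) + (-314.16)(74.00) = 1157277.26 mm³
x̄ = 559194.68 / 13699.11 = 40.82 mm
ȳ = 1157277.26 / 13699.11 = 84.48 mm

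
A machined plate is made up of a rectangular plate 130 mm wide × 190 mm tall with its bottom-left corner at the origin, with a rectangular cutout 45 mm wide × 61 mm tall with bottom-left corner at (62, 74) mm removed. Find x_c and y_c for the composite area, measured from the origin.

Part | A | x̄ᵢ | ȳᵢ | A·x̄ᵢ | A·ȳᵢ
plate | 24700.00 | 65.00 | 95.00 | 1605500.00 | 2346500.00
hole | -2745.00 | 84.50 | 104.50 | -231952.50 | -286852.50
Σ | 21955.00 |  |  | 1373547.50 | 2059647.50
x_c = 1373547.50 / 21955.00 = 62.56 mm
y_c = 2059647.50 / 21955.00 = 93.81 mm

x_c = 62.56 mm, y_c = 93.81 mm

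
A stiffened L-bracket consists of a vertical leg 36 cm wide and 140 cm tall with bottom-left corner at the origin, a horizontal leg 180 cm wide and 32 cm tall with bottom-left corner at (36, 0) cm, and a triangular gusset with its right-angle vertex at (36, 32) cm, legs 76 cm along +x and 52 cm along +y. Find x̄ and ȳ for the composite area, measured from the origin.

x̄ = 73.39 cm, ȳ = 42.46 cm

vertical leg: A = 36 × 140 = 5040.00, centroid at (18.00, 70.00).
horizontal leg: A = 180 × 32 = 5760.00, centroid at (126.00, 16.00).
gusset: A = ½·76·52 = 1976.00, centroid at (61.33, 49.33).
ΣA = 12776.00 cm², ΣAx̄ = 937674.67 cm³, ΣAȳ = 542442.67 cm³.
x̄ = 937674.67/12776.00 = 73.39 cm; ȳ = 542442.67/12776.00 = 42.46 cm.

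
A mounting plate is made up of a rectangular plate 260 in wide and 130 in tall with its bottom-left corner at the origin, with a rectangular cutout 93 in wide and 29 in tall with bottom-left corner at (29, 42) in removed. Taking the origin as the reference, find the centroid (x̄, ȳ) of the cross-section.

plate: A = 260 × 130 = 33800.00, centroid at (130.00, 65.00).
hole: A = −(93 × 29) = -2697.00, centroid at (75.50, 56.50).
ΣA = 31103.00 in², ΣAx̄ = 4190376.50 in³, ΣAȳ = 2044619.50 in³.
x̄ = 4190376.50/31103.00 = 134.73 in; ȳ = 2044619.50/31103.00 = 65.74 in.

x̄ = 134.73 in, ȳ = 65.74 in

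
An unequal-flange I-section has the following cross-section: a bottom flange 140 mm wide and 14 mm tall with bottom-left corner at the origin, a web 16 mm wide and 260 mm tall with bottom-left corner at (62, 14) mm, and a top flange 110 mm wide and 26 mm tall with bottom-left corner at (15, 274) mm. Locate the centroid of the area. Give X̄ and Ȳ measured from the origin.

X̄ = 70.00 mm, Ȳ = 159.64 mm

Part | A | x̄ᵢ | ȳᵢ | A·x̄ᵢ | A·ȳᵢ
bottom flange | 1960.00 | 70.00 | 7.00 | 137200.00 | 13720.00
web | 4160.00 | 70.00 | 144.00 | 291200.00 | 599040.00
top flange | 2860.00 | 70.00 | 287.00 | 200200.00 | 820820.00
Σ | 8980.00 |  |  | 628600.00 | 1433580.00
X̄ = 628600.00 / 8980.00 = 70.00 mm
Ȳ = 1433580.00 / 8980.00 = 159.64 mm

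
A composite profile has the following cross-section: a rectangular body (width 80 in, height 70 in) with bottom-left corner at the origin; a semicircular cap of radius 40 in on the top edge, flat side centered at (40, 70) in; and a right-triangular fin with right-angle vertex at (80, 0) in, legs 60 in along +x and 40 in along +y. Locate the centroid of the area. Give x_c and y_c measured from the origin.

x_c = 47.73 in, y_c = 46.23 in

rectangular body: A = 80 × 70 = 5600.00, centroid at (40.00, 35.00).
semicircular top: A = ½π·40² = 2513.27, centroid at (40.00, 86.98).
triangular fin: A = ½·60·40 = 1200.00, centroid at (100.00, 13.33).
ΣA = 9313.27 in², ΣAx_c = 444530.96 in³, ΣAy_c = 430595.86 in³.
x_c = 444530.96/9313.27 = 47.73 in; y_c = 430595.86/9313.27 = 46.23 in.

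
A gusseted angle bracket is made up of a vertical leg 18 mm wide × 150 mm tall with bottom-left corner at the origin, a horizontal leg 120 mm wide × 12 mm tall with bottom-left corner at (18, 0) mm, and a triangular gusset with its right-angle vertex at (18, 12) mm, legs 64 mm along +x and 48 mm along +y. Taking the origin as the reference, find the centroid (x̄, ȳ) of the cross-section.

vertical leg: A = 18 × 150 = 2700.00, centroid at (9.00, 75.00).
horizontal leg: A = 120 × 12 = 1440.00, centroid at (78.00, 6.00).
gusset: A = ½·64·48 = 1536.00, centroid at (39.33, 28.00).
ΣA = 5676.00 mm², ΣAx̄ = 197036.00 mm³, ΣAȳ = 254148.00 mm³.
x̄ = 197036.00/5676.00 = 34.71 mm; ȳ = 254148.00/5676.00 = 44.78 mm.

x̄ = 34.71 mm, ȳ = 44.78 mm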